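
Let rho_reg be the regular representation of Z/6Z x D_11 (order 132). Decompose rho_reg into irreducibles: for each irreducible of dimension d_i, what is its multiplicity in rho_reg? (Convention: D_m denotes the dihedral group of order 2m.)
Each irreducible V_i of dimension d_i appears with multiplicity d_i, i.e. rho_reg = (direct sum over all irreducibles V_i) d_i V_i. The irreducible dimensions for Z/6Z x D_11 are 1, 1, 1, 1, 1, 1, 1, 1, 1, 1, 1, 1, 2, 2, 2, 2, 2, 2, 2, 2, 2, 2, 2, 2, 2, 2, 2, 2, 2, 2, 2, 2, 2, 2, 2, 2, 2, 2, 2, 2, 2, 2: 12 irreducibles of dimension 1, each with multiplicity 1; 30 irreducibles of dimension 2, each with multiplicity 2. Total dimension 12*1*1 + 30*2*2 = 132 = |G|.

Working: General theorem: in the regular representation of a finite group G, each irreducible appears with multiplicity equal to its dimension. Check: dim(rho_reg) = sum d_i^2 = 1 + 1 + 1 + 1 + 1 + 1 + 1 + 1 + 1 + 1 + 1 + 1 + 4 + 4 + 4 + 4 + 4 + 4 + 4 + 4 + 4 + 4 + 4 + 4 + 4 + 4 + 4 + 4 + 4 + 4 + 4 + 4 + 4 + 4 + 4 + 4 + 4 + 4 + 4 + 4 + 4 + 4 = 132 = |G|.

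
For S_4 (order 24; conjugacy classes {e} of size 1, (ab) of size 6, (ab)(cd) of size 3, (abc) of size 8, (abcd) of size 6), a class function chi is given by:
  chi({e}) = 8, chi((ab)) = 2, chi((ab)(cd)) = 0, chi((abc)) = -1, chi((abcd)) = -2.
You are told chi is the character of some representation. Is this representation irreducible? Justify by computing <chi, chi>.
Not irreducible (reducible): <chi, chi> = 5 > 1.

Reasoning: <chi, chi> = (1/|G|) sum_C |C| * |chi(C)|^2 = (1/24)[1*|8|^2 + 6*|2|^2 + 3*|0|^2 + 8*|-1|^2 + 6*|-2|^2]
  = (1/24)[(64) + (24) + (0) + (8) + (24)] = 120/24 = 5.
A character is irreducible iff <chi, chi> = 1, so this representation is reducible.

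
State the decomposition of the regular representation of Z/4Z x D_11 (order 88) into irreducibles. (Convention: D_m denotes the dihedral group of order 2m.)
Each irreducible V_i of dimension d_i appears with multiplicity d_i, i.e. rho_reg = (direct sum over all irreducibles V_i) d_i V_i. The irreducible dimensions for Z/4Z x D_11 are 1, 1, 1, 1, 1, 1, 1, 1, 2, 2, 2, 2, 2, 2, 2, 2, 2, 2, 2, 2, 2, 2, 2, 2, 2, 2, 2, 2: 8 irreducibles of dimension 1, each with multiplicity 1; 20 irreducibles of dimension 2, each with multiplicity 2. Total dimension 8*1*1 + 20*2*2 = 88 = |G|.

Justification: General theorem: in the regular representation of a finite group G, each irreducible appears with multiplicity equal to its dimension. Check: dim(rho_reg) = sum d_i^2 = 1 + 1 + 1 + 1 + 1 + 1 + 1 + 1 + 4 + 4 + 4 + 4 + 4 + 4 + 4 + 4 + 4 + 4 + 4 + 4 + 4 + 4 + 4 + 4 + 4 + 4 + 4 + 4 = 88 = |G|.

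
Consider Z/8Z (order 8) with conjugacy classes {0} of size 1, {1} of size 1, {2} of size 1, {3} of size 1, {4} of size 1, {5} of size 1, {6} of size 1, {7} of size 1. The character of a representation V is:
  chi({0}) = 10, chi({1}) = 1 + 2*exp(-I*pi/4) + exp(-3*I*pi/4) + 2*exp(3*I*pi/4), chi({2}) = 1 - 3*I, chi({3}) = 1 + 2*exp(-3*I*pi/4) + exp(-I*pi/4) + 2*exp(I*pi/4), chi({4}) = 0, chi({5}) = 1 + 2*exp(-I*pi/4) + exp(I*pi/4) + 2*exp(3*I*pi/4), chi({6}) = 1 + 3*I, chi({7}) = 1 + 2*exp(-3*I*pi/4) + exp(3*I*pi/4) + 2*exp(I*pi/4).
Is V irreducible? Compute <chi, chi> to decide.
Not irreducible (reducible): <chi, chi> = 16 > 1.

Explanation: <chi, chi> = (1/|G|) sum_C |C| * |chi(C)|^2 = (1/8)[1*|10|^2 + 1*|1 + 2*exp(-I*pi/4) + exp(-3*I*pi/4) + 2*exp(3*I*pi/4)|^2 + 1*|1 - 3*I|^2 + 1*|1 + 2*exp(-3*I*pi/4) + exp(-I*pi/4) + 2*exp(I*pi/4)|^2 + 1*|0|^2 + 1*|1 + 2*exp(-I*pi/4) + exp(I*pi/4) + 2*exp(3*I*pi/4)|^2 + 1*|1 + 3*I|^2 + 1*|1 + 2*exp(-3*I*pi/4) + exp(3*I*pi/4) + 2*exp(I*pi/4)|^2]
  = (1/8)[(100) + (2 + 3*exp(-3*I*pi/4) + 2*exp(-I*pi/4) + 2*exp(I*pi/4) + 3*exp(3*I*pi/4)) + (10) + (2 + 3*exp(-I*pi/4) + 2*exp(-3*I*pi/4) + 2*exp(3*I*pi/4) + 3*exp(I*pi/4)) + (0) + (2 + 3*exp(-I*pi/4) + 2*exp(-3*I*pi/4) + 2*exp(3*I*pi/4) + 3*exp(I*pi/4)) + (10) + (2 + 3*exp(-3*I*pi/4) + 2*exp(-I*pi/4) + 2*exp(I*pi/4) + 3*exp(3*I*pi/4))] = 128/8 = 16.
(Exp terms are combined using exp(i*s)*conj(exp(i*t)) = exp(i*(s-t)), and sums of them are collapsed using the identity that for every m > 1 the m distinct m-th roots of unity sum to 0, e.g. 1 + exp(2*I*pi/3) + exp(-2*I*pi/3) = 0.)
A character is irreducible iff <chi, chi> = 1, so this representation is reducible.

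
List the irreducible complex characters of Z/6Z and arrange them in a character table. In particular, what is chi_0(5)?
Character table of Z/6Z (irreps indexed chi_0,...,chi_5 with chi_k(m) = zeta_6^(k*m), zeta_6 = exp(2*pi*i/6)):
  irrep \ class  {0} (size 1)  {1} (size 1)    {2} (size 1)    {3} (size 1)  {4} (size 1)    {5} (size 1)  
  chi_0          1             1               1               1             1               1             
  chi_1          1             exp(I*pi/3)     exp(2*I*pi/3)   -1            exp(-2*I*pi/3)  exp(-I*pi/3)  
  chi_2          1             exp(2*I*pi/3)   exp(-2*I*pi/3)  1             exp(2*I*pi/3)   exp(-2*I*pi/3)
  chi_3          1             -1              1               -1            1               -1            
  chi_4          1             exp(-2*I*pi/3)  exp(2*I*pi/3)   1             exp(-2*I*pi/3)  exp(2*I*pi/3) 
  chi_5          1             exp(-I*pi/3)    exp(-2*I*pi/3)  -1            exp(2*I*pi/3)   exp(I*pi/3)   

Spot check: chi_0(5) = zeta_6^(0*5) = zeta_6^0 = 1.

Argument: Z/6Z is abelian, so all 6 irreducible complex representations are 1-dimensional. They are given by chi_k(m) = zeta_6^(k*m) for k = 0,...,5. Row orthogonality: sum_m chi_k(m) conj(chi_l(m)) = 6 * [k = l].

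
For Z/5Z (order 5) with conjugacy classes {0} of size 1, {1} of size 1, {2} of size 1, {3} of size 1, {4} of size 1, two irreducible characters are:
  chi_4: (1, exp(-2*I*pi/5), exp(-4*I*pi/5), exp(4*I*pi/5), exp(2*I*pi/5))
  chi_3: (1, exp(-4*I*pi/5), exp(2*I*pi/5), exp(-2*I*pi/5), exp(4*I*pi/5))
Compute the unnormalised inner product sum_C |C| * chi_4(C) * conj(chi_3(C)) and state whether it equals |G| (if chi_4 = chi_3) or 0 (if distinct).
Sum = 0; so <chi_4, chi_3> = 0 (distinct irreducibles are orthogonal).

Proof sketch: Compute term by term over conjugacy classes (|C| * chi_4(C) * conj(chi_3(C))):
  1*(1)*conj(1) + 1*(exp(-2*I*pi/5))*conj(exp(-4*I*pi/5)) + 1*(exp(-4*I*pi/5))*conj(exp(2*I*pi/5)) + 1*(exp(4*I*pi/5))*conj(exp(-2*I*pi/5)) + 1*(exp(2*I*pi/5))*conj(exp(4*I*pi/5))
  = (1) + (exp(2*I*pi/5)) + (exp(4*I*pi/5)) + (exp(-4*I*pi/5)) + (exp(-2*I*pi/5))
  = 0.
(Exp terms are combined using exp(i*s)*conj(exp(i*t)) = exp(i*(s-t)), and sums of them are collapsed using the identity that for every m > 1 the m distinct m-th roots of unity sum to 0, e.g. 1 + exp(2*I*pi/3) + exp(-2*I*pi/3) = 0.)
Dividing by |G| = 5 gives 0/5 = 0, matching the row-orthogonality relation <chi_4, chi_3> = [chi_4 = chi_3].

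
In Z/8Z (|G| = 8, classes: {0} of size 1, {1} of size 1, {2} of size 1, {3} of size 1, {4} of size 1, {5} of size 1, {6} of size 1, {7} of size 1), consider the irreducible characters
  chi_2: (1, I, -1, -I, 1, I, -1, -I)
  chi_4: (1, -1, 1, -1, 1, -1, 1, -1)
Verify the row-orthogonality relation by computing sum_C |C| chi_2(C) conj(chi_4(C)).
Sum = 0; so <chi_2, chi_4> = 0 (distinct irreducibles are orthogonal).

Reasoning: Compute term by term over conjugacy classes (|C| * chi_2(C) * conj(chi_4(C))):
  1*(1)*conj(1) + 1*(I)*conj(-1) + 1*(-1)*conj(1) + 1*(-I)*conj(-1) + 1*(1)*conj(1) + 1*(I)*conj(-1) + 1*(-1)*conj(1) + 1*(-I)*conj(-1)
  = (1) + (-I) + (-1) + (I) + (1) + (-I) + (-1) + (I)
  = 0.
(Exp terms are combined using exp(i*s)*conj(exp(i*t)) = exp(i*(s-t)), and sums of them are collapsed using the identity that for every m > 1 the m distinct m-th roots of unity sum to 0, e.g. 1 + exp(2*I*pi/3) + exp(-2*I*pi/3) = 0.)
Dividing by |G| = 8 gives 0/8 = 0, matching the row-orthogonality relation <chi_2, chi_4> = [chi_2 = chi_4].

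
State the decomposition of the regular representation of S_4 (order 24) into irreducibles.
Each irreducible V_i of dimension d_i appears with multiplicity d_i, i.e. rho_reg = (direct sum over all irreducibles V_i) d_i V_i. The irreducible dimensions for S_4 are 1, 1, 2, 3, 3: 2 irreducibles of dimension 1, each with multiplicity 1; 1 irreducible of dimension 2, with multiplicity 2; 2 irreducibles of dimension 3, each with multiplicity 3. Total dimension 2*1*1 + 1*2*2 + 2*3*3 = 24 = |G|.

Why: General theorem: in the regular representation of a finite group G, each irreducible appears with multiplicity equal to its dimension. Check: dim(rho_reg) = sum d_i^2 = 1 + 1 + 4 + 9 + 9 = 24 = |G|.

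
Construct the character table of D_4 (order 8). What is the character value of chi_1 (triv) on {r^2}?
Conjugacy classes: {e} of size 1, {r^2} of size 1, {r^1, r^3} of size 2, {s, sr^2, ...} of size 2, {sr, sr^3, ...} of size 2.
Character table:
  irrep \ class              {e} (size 1)  {r^2} (size 1)  {r^1, r^3} (size 2)  {s, sr^2, ...} (size 2)  {sr, sr^3, ...} (size 2)
  chi_1 (triv)               1             1               1                    1                        1                       
  chi_2 (sign: r->1, s->-1)  1             1               1                    -1                       -1                      
  chi_3 (r->-1, s->1)        1             1               -1                   1                        -1                      
  chi_4 (r->-1, s->-1)       1             1               -1                   -1                       1                       
  chi_5 (2d, j=1)            2             -2              0                    0                        0                       

Spot check: chi_1 (triv) on {r^2} = 1.

Why: D_4 has order 2*4 = 8 with 5 conjugacy classes, hence 5 irreducibles. Sum of squared dims 1 + 1 + 1 + 1 + 4 = 8 = |G|. Linear characters come from the abelianisation; the 2-dimensional irreps have character r^k -> 2*cos(2*pi*j*k/4), reflections -> 0.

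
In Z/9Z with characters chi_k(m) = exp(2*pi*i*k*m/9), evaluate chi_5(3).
chi_5(3) = zeta_9^15 = exp(-2*I*pi/3)

Derivation: chi_5(3) = zeta_9^(5*3) = zeta_9^15. Since zeta_9^9 = 1, this equals zeta_9^6 = exp(2*pi*i*6/9) = exp(-2*I*pi/3).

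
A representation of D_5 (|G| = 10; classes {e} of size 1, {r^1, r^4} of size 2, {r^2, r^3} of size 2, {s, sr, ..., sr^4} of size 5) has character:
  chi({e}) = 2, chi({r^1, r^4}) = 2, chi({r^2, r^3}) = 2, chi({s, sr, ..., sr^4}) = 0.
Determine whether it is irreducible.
Not irreducible (reducible): <chi, chi> = 2 > 1.

Argument: <chi, chi> = (1/|G|) sum_C |C| * |chi(C)|^2 = (1/10)[1*|2|^2 + 2*|2|^2 + 2*|2|^2 + 5*|0|^2]
  = (1/10)[(4) + (8) + (8) + (0)] = 20/10 = 2.
A character is irreducible iff <chi, chi> = 1, so this representation is reducible.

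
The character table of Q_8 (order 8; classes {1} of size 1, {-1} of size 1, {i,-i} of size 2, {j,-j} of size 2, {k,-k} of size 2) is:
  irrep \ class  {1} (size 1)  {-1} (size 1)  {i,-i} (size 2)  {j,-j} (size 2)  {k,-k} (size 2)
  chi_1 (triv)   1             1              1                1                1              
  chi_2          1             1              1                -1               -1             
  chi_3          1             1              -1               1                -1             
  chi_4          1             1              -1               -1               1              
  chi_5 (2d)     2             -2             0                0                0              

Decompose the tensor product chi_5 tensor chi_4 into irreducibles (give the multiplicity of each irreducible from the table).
chi_5 tensor chi_4 = chi_5 (all other irreducibles have multiplicity 0).

Why: The character of a tensor product is the pointwise product (chi_5 * chi_4)(C) = chi_5(C) * chi_4(C):
  {1}: (2)*(1), {-1}: (-2)*(1), {i,-i}: (0)*(-1), {j,-j}: (0)*(-1), {k,-k}: (0)*(1)
so (chi_5 * chi_4) takes values
  {1} -> 2, {-1} -> -2, {i,-i} -> 0, {j,-j} -> 0, {k,-k} -> 0.
Now take the inner product of this character with each irreducible chi from the table, <chi_5*chi_4, chi> = (1/8) sum_C |C| (chi_5*chi_4)(C) conj(chi(C)):
  <chi_5*chi_4, chi_1> = (1/8)[1*(2)*conj(1) + 1*(-2)*conj(1) + 2*(0)*conj(1) + 2*(0)*conj(1) + 2*(0)*conj(1)]
      = (1/8)[(2) + (-2) + (0) + (0) + (0)] = 0/8 = 0
  <chi_5*chi_4, chi_2> = (1/8)[1*(2)*conj(1) + 1*(-2)*conj(1) + 2*(0)*conj(1) + 2*(0)*conj(-1) + 2*(0)*conj(-1)]
      = (1/8)[(2) + (-2) + (0) + (0) + (0)] = 0/8 = 0
  <chi_5*chi_4, chi_3> = (1/8)[1*(2)*conj(1) + 1*(-2)*conj(1) + 2*(0)*conj(-1) + 2*(0)*conj(1) + 2*(0)*conj(-1)]
      = (1/8)[(2) + (-2) + (0) + (0) + (0)] = 0/8 = 0
  <chi_5*chi_4, chi_4> = (1/8)[1*(2)*conj(1) + 1*(-2)*conj(1) + 2*(0)*conj(-1) + 2*(0)*conj(-1) + 2*(0)*conj(1)]
      = (1/8)[(2) + (-2) + (0) + (0) + (0)] = 0/8 = 0
  <chi_5*chi_4, chi_5> = (1/8)[1*(2)*conj(2) + 1*(-2)*conj(-2) + 2*(0)*conj(0) + 2*(0)*conj(0) + 2*(0)*conj(0)]
      = (1/8)[(4) + (4) + (0) + (0) + (0)] = 8/8 = 1
Hence the multiplicities are chi_5: 1. Dimension check: dim(chi_5)*dim(chi_4) = 2*1 = 2 and sum (mult * dim) = 1*2 = 2.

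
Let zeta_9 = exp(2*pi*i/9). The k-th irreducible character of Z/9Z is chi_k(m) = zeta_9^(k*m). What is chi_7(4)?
chi_7(4) = zeta_9^28 = exp(2*I*pi/9)

Derivation: chi_7(4) = zeta_9^(7*4) = zeta_9^28. Since zeta_9^9 = 1, this equals zeta_9^1 = exp(2*pi*i*1/9) = exp(2*I*pi/9).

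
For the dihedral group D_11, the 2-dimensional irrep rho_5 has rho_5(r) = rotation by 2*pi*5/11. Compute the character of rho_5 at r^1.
chi_{rho_5}(r^1) = 2*cos(2*pi*5*1/11) = -2*cos(pi/11)

Argument: rho_5(r^1) is rotation by angle 2*pi*5*1/11, whose trace is 2*cos(2*pi*5*1/11) = -2*cos(pi/11).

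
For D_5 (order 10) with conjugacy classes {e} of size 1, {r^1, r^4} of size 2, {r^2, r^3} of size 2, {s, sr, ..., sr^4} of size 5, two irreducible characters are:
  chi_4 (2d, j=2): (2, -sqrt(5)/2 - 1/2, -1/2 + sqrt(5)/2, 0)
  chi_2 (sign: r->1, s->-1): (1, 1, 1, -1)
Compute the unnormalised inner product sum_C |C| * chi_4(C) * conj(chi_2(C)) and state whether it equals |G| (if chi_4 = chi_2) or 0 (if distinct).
Sum = 0; so <chi_4, chi_2> = 0 (distinct irreducibles are orthogonal).

Explanation: Compute term by term over conjugacy classes (|C| * chi_4(C) * conj(chi_2(C))):
  1*(2)*conj(1) + 2*(-sqrt(5)/2 - 1/2)*conj(1) + 2*(-1/2 + sqrt(5)/2)*conj(1) + 5*(0)*conj(-1)
  = (2) + (-sqrt(5) - 1) + (-1 + sqrt(5)) + (0)
  = 0.
Dividing by |G| = 10 gives 0/10 = 0, matching the row-orthogonality relation <chi_4, chi_2> = [chi_4 = chi_2].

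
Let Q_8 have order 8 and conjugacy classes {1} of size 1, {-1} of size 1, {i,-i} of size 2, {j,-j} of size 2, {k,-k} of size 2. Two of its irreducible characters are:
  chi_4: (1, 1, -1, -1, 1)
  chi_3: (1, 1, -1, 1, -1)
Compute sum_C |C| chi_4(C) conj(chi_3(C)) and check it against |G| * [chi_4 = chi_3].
Sum = 0; so <chi_4, chi_3> = 0 (distinct irreducibles are orthogonal).

Why: Compute term by term over conjugacy classes (|C| * chi_4(C) * conj(chi_3(C))):
  1*(1)*conj(1) + 1*(1)*conj(1) + 2*(-1)*conj(-1) + 2*(-1)*conj(1) + 2*(1)*conj(-1)
  = (1) + (1) + (2) + (-2) + (-2)
  = 0.
Dividing by |G| = 8 gives 0/8 = 0, matching the row-orthogonality relation <chi_4, chi_3> = [chi_4 = chi_3].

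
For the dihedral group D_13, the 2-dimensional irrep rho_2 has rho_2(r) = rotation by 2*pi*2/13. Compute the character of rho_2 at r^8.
chi_{rho_2}(r^8) = 2*cos(2*pi*2*8/13) = 2*cos(32*pi/13)

Justification: rho_2(r^8) is rotation by angle 2*pi*2*8/13, whose trace is 2*cos(2*pi*2*8/13) = 2*cos(32*pi/13).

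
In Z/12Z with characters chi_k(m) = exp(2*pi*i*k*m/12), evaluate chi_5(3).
chi_5(3) = zeta_12^15 = I

Proof sketch: chi_5(3) = zeta_12^(5*3) = zeta_12^15. Since zeta_12^12 = 1, this equals zeta_12^3 = exp(2*pi*i*3/12) = I.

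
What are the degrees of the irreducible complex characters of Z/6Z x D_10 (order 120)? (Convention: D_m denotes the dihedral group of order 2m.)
Dimensions: 1, 1, 1, 1, 1, 1, 1, 1, 1, 1, 1, 1, 1, 1, 1, 1, 1, 1, 1, 1, 1, 1, 1, 1, 2, 2, 2, 2, 2, 2, 2, 2, 2, 2, 2, 2, 2, 2, 2, 2, 2, 2, 2, 2, 2, 2, 2, 2

There are 48 irreducibles (= number of conjugacy classes). Their dimensions d_i satisfy sum d_i^2 = |G| = 120: 1 + 1 + 1 + 1 + 1 + 1 + 1 + 1 + 1 + 1 + 1 + 1 + 1 + 1 + 1 + 1 + 1 + 1 + 1 + 1 + 1 + 1 + 1 + 1 + 4 + 4 + 4 + 4 + 4 + 4 + 4 + 4 + 4 + 4 + 4 + 4 + 4 + 4 + 4 + 4 + 4 + 4 + 4 + 4 + 4 + 4 + 4 + 4 = 120. (For the product with Z/6Z: each of the 6 1-dim characters of Z/6Z tensors with each irrep of D_10, giving 6 copies of each D_10-dimension.)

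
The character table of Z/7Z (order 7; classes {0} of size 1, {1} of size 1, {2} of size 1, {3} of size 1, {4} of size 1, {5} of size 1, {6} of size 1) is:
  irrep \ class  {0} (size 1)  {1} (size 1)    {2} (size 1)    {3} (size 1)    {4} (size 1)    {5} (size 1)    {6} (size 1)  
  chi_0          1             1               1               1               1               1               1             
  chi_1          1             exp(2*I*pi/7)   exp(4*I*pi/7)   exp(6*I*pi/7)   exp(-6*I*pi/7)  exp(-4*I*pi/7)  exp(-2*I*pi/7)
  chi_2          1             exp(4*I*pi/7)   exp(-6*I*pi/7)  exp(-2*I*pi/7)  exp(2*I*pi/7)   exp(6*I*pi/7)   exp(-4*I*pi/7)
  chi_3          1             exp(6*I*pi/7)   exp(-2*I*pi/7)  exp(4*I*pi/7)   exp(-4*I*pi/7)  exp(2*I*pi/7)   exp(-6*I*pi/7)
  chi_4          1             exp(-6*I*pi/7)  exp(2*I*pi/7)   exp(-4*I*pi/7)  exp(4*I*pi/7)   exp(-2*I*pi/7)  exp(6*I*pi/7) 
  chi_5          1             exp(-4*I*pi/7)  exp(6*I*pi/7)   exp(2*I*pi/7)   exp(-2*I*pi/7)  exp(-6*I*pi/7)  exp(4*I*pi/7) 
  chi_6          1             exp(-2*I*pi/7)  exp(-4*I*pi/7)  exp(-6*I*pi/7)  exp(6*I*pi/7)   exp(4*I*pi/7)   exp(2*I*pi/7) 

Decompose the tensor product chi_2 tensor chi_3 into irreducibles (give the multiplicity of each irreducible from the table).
chi_2 tensor chi_3 = chi_5 (all other irreducibles have multiplicity 0).

The character of a tensor product is the pointwise product (chi_2 * chi_3)(C) = chi_2(C) * chi_3(C):
  {0}: (1)*(1), {1}: (exp(4*I*pi/7))*(exp(6*I*pi/7)), {2}: (exp(-6*I*pi/7))*(exp(-2*I*pi/7)), {3}: (exp(-2*I*pi/7))*(exp(4*I*pi/7)), {4}: (exp(2*I*pi/7))*(exp(-4*I*pi/7)), {5}: (exp(6*I*pi/7))*(exp(2*I*pi/7)), {6}: (exp(-4*I*pi/7))*(exp(-6*I*pi/7))
so (chi_2 * chi_3) takes values
  {0} -> 1, {1} -> exp(-4*I*pi/7), {2} -> exp(6*I*pi/7), {3} -> exp(2*I*pi/7), {4} -> exp(-2*I*pi/7), {5} -> exp(-6*I*pi/7), {6} -> exp(4*I*pi/7).
Now take the inner product of this character with each irreducible chi from the table, <chi_2*chi_3, chi> = (1/7) sum_C |C| (chi_2*chi_3)(C) conj(chi(C)):
  <chi_2*chi_3, chi_0> = (1/7)[1*(1)*conj(1) + 1*(exp(-4*I*pi/7))*conj(1) + 1*(exp(6*I*pi/7))*conj(1) + 1*(exp(2*I*pi/7))*conj(1) + 1*(exp(-2*I*pi/7))*conj(1) + 1*(exp(-6*I*pi/7))*conj(1) + 1*(exp(4*I*pi/7))*conj(1)]
      = (1/7)[(1) + (exp(-4*I*pi/7)) + (exp(6*I*pi/7)) + (exp(2*I*pi/7)) + (exp(-2*I*pi/7)) + (exp(-6*I*pi/7)) + (exp(4*I*pi/7))] = 0/7 = 0
  <chi_2*chi_3, chi_1> = (1/7)[1*(1)*conj(1) + 1*(exp(-4*I*pi/7))*conj(exp(2*I*pi/7)) + 1*(exp(6*I*pi/7))*conj(exp(4*I*pi/7)) + 1*(exp(2*I*pi/7))*conj(exp(6*I*pi/7)) + 1*(exp(-2*I*pi/7))*conj(exp(-6*I*pi/7)) + 1*(exp(-6*I*pi/7))*conj(exp(-4*I*pi/7)) + 1*(exp(4*I*pi/7))*conj(exp(-2*I*pi/7))]
      = (1/7)[(1) + (exp(-6*I*pi/7)) + (exp(2*I*pi/7)) + (exp(-4*I*pi/7)) + (exp(4*I*pi/7)) + (exp(-2*I*pi/7)) + (exp(6*I*pi/7))] = 0/7 = 0
  <chi_2*chi_3, chi_2> = (1/7)[1*(1)*conj(1) + 1*(exp(-4*I*pi/7))*conj(exp(4*I*pi/7)) + 1*(exp(6*I*pi/7))*conj(exp(-6*I*pi/7)) + 1*(exp(2*I*pi/7))*conj(exp(-2*I*pi/7)) + 1*(exp(-2*I*pi/7))*conj(exp(2*I*pi/7)) + 1*(exp(-6*I*pi/7))*conj(exp(6*I*pi/7)) + 1*(exp(4*I*pi/7))*conj(exp(-4*I*pi/7))]
      = (1/7)[(1) + (exp(6*I*pi/7)) + (exp(-2*I*pi/7)) + (exp(4*I*pi/7)) + (exp(-4*I*pi/7)) + (exp(2*I*pi/7)) + (exp(-6*I*pi/7))] = 0/7 = 0
  <chi_2*chi_3, chi_3> = (1/7)[1*(1)*conj(1) + 1*(exp(-4*I*pi/7))*conj(exp(6*I*pi/7)) + 1*(exp(6*I*pi/7))*conj(exp(-2*I*pi/7)) + 1*(exp(2*I*pi/7))*conj(exp(4*I*pi/7)) + 1*(exp(-2*I*pi/7))*conj(exp(-4*I*pi/7)) + 1*(exp(-6*I*pi/7))*conj(exp(2*I*pi/7)) + 1*(exp(4*I*pi/7))*conj(exp(-6*I*pi/7))]
      = (1/7)[(1) + (exp(4*I*pi/7)) + (exp(-6*I*pi/7)) + (exp(-2*I*pi/7)) + (exp(2*I*pi/7)) + (exp(6*I*pi/7)) + (exp(-4*I*pi/7))] = 0/7 = 0
  <chi_2*chi_3, chi_4> = (1/7)[1*(1)*conj(1) + 1*(exp(-4*I*pi/7))*conj(exp(-6*I*pi/7)) + 1*(exp(6*I*pi/7))*conj(exp(2*I*pi/7)) + 1*(exp(2*I*pi/7))*conj(exp(-4*I*pi/7)) + 1*(exp(-2*I*pi/7))*conj(exp(4*I*pi/7)) + 1*(exp(-6*I*pi/7))*conj(exp(-2*I*pi/7)) + 1*(exp(4*I*pi/7))*conj(exp(6*I*pi/7))]
      = (1/7)[(1) + (exp(2*I*pi/7)) + (exp(4*I*pi/7)) + (exp(6*I*pi/7)) + (exp(-6*I*pi/7)) + (exp(-4*I*pi/7)) + (exp(-2*I*pi/7))] = 0/7 = 0
  <chi_2*chi_3, chi_5> = (1/7)[1*(1)*conj(1) + 1*(exp(-4*I*pi/7))*conj(exp(-4*I*pi/7)) + 1*(exp(6*I*pi/7))*conj(exp(6*I*pi/7)) + 1*(exp(2*I*pi/7))*conj(exp(2*I*pi/7)) + 1*(exp(-2*I*pi/7))*conj(exp(-2*I*pi/7)) + 1*(exp(-6*I*pi/7))*conj(exp(-6*I*pi/7)) + 1*(exp(4*I*pi/7))*conj(exp(4*I*pi/7))]
      = (1/7)[(1) + (1) + (1) + (1) + (1) + (1) + (1)] = 7/7 = 1
  <chi_2*chi_3, chi_6> = (1/7)[1*(1)*conj(1) + 1*(exp(-4*I*pi/7))*conj(exp(-2*I*pi/7)) + 1*(exp(6*I*pi/7))*conj(exp(-4*I*pi/7)) + 1*(exp(2*I*pi/7))*conj(exp(-6*I*pi/7)) + 1*(exp(-2*I*pi/7))*conj(exp(6*I*pi/7)) + 1*(exp(-6*I*pi/7))*conj(exp(4*I*pi/7)) + 1*(exp(4*I*pi/7))*conj(exp(2*I*pi/7))]
      = (1/7)[(1) + (exp(-2*I*pi/7)) + (exp(-4*I*pi/7)) + (exp(-6*I*pi/7)) + (exp(6*I*pi/7)) + (exp(4*I*pi/7)) + (exp(2*I*pi/7))] = 0/7 = 0
(Exp terms are combined using exp(i*s)*conj(exp(i*t)) = exp(i*(s-t)), and sums of them are collapsed using the identity that for every m > 1 the m distinct m-th roots of unity sum to 0, e.g. 1 + exp(2*I*pi/3) + exp(-2*I*pi/3) = 0.)
Hence the multiplicities are chi_5: 1. Dimension check: dim(chi_2)*dim(chi_3) = 1*1 = 1 and sum (mult * dim) = 1*1 = 1.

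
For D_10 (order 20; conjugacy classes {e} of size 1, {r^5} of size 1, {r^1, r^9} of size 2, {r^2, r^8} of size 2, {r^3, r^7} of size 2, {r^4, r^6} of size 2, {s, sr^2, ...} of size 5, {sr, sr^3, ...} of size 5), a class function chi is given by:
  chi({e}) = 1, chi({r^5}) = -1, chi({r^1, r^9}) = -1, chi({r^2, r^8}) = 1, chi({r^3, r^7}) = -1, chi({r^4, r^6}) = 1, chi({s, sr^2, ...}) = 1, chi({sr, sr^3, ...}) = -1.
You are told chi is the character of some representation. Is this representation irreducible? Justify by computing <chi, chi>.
Irreducible: <chi, chi> = 1.

Proof sketch: <chi, chi> = (1/|G|) sum_C |C| * |chi(C)|^2 = (1/20)[1*|1|^2 + 1*|-1|^2 + 2*|-1|^2 + 2*|1|^2 + 2*|-1|^2 + 2*|1|^2 + 5*|1|^2 + 5*|-1|^2]
  = (1/20)[(1) + (1) + (2) + (2) + (2) + (2) + (5) + (5)] = 20/20 = 1.
A character is irreducible iff <chi, chi> = 1, so this representation is irreducible.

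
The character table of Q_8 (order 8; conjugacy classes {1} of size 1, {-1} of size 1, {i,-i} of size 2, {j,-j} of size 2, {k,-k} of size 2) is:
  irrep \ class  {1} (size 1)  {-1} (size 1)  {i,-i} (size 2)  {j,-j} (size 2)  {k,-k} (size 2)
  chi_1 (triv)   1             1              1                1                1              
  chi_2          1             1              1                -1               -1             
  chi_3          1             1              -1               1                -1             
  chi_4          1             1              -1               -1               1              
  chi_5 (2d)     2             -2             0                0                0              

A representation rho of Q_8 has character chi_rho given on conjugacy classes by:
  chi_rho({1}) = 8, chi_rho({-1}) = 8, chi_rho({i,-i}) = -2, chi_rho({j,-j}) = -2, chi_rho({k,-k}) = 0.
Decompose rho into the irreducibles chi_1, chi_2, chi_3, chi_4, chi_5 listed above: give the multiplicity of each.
Multiplicities: chi_1: 1, chi_2: 2, chi_3: 2, chi_4: 3, chi_5: 0.

Argument: Use <chi_rho, chi> = (1/|G|) sum_C |C| * chi_rho(C) * conj(chi(C)) with |G| = 8 for each irreducible chi in the table:
  <chi_rho, chi_1> = (1/8)[1*(8)*conj(1) + 1*(8)*conj(1) + 2*(-2)*conj(1) + 2*(-2)*conj(1) + 2*(0)*conj(1)]
      = (1/8)[(8) + (8) + (-4) + (-4) + (0)] = 8/8 = 1
  <chi_rho, chi_2> = (1/8)[1*(8)*conj(1) + 1*(8)*conj(1) + 2*(-2)*conj(1) + 2*(-2)*conj(-1) + 2*(0)*conj(-1)]
      = (1/8)[(8) + (8) + (-4) + (4) + (0)] = 16/8 = 2
  <chi_rho, chi_3> = (1/8)[1*(8)*conj(1) + 1*(8)*conj(1) + 2*(-2)*conj(-1) + 2*(-2)*conj(1) + 2*(0)*conj(-1)]
      = (1/8)[(8) + (8) + (4) + (-4) + (0)] = 16/8 = 2
  <chi_rho, chi_4> = (1/8)[1*(8)*conj(1) + 1*(8)*conj(1) + 2*(-2)*conj(-1) + 2*(-2)*conj(-1) + 2*(0)*conj(1)]
      = (1/8)[(8) + (8) + (4) + (4) + (0)] = 24/8 = 3
  <chi_rho, chi_5> = (1/8)[1*(8)*conj(2) + 1*(8)*conj(-2) + 2*(-2)*conj(0) + 2*(-2)*conj(0) + 2*(0)*conj(0)]
      = (1/8)[(16) + (-16) + (0) + (0) + (0)] = 0/8 = 0
Dimension check: dim(rho) = sum (mult * dim) = 1*1 + 2*1 + 2*1 + 3*1 + 0*2 = 8 = chi_rho(e) = 8.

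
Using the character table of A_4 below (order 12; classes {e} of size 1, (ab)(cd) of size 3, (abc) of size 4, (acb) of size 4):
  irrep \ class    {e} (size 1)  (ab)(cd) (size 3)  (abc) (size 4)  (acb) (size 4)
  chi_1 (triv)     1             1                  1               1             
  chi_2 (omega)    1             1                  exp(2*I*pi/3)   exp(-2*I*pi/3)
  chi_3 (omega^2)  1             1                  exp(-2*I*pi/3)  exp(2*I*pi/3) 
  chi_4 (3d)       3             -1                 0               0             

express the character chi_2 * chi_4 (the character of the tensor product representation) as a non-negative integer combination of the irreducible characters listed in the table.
chi_2 tensor chi_4 = chi_4 (all other irreducibles have multiplicity 0).

Solution. The character of a tensor product is the pointwise product (chi_2 * chi_4)(C) = chi_2(C) * chi_4(C):
  {e}: (1)*(3), (ab)(cd): (1)*(-1), (abc): (exp(2*I*pi/3))*(0), (acb): (exp(-2*I*pi/3))*(0)
so (chi_2 * chi_4) takes values
  {e} -> 3, (ab)(cd) -> -1, (abc) -> 0, (acb) -> 0.
Now take the inner product of this character with each irreducible chi from the table, <chi_2*chi_4, chi> = (1/12) sum_C |C| (chi_2*chi_4)(C) conj(chi(C)):
  <chi_2*chi_4, chi_1> = (1/12)[1*(3)*conj(1) + 3*(-1)*conj(1) + 4*(0)*conj(1) + 4*(0)*conj(1)]
      = (1/12)[(3) + (-3) + (0) + (0)] = 0/12 = 0
  <chi_2*chi_4, chi_2> = (1/12)[1*(3)*conj(1) + 3*(-1)*conj(1) + 4*(0)*conj(exp(2*I*pi/3)) + 4*(0)*conj(exp(-2*I*pi/3))]
      = (1/12)[(3) + (-3) + (0) + (0)] = 0/12 = 0
  <chi_2*chi_4, chi_3> = (1/12)[1*(3)*conj(1) + 3*(-1)*conj(1) + 4*(0)*conj(exp(-2*I*pi/3)) + 4*(0)*conj(exp(2*I*pi/3))]
      = (1/12)[(3) + (-3) + (0) + (0)] = 0/12 = 0
  <chi_2*chi_4, chi_4> = (1/12)[1*(3)*conj(3) + 3*(-1)*conj(-1) + 4*(0)*conj(0) + 4*(0)*conj(0)]
      = (1/12)[(9) + (3) + (0) + (0)] = 12/12 = 1
(Exp terms are combined using exp(i*s)*conj(exp(i*t)) = exp(i*(s-t)), and sums of them are collapsed using the identity that for every m > 1 the m distinct m-th roots of unity sum to 0, e.g. 1 + exp(2*I*pi/3) + exp(-2*I*pi/3) = 0.)
Hence the multiplicities are chi_4: 1. Dimension check: dim(chi_2)*dim(chi_4) = 1*3 = 3 and sum (mult * dim) = 1*3 = 3.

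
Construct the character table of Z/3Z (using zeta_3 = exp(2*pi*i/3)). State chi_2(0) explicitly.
Character table of Z/3Z (irreps indexed chi_0,...,chi_2 with chi_k(m) = zeta_3^(k*m), zeta_3 = exp(2*pi*i/3)):
  irrep \ class  {0} (size 1)  {1} (size 1)    {2} (size 1)  
  chi_0          1             1               1             
  chi_1          1             exp(2*I*pi/3)   exp(-2*I*pi/3)
  chi_2          1             exp(-2*I*pi/3)  exp(2*I*pi/3) 

Spot check: chi_2(0) = zeta_3^(2*0) = zeta_3^0 = 1.

Argument: Z/3Z is abelian, so all 3 irreducible complex representations are 1-dimensional. They are given by chi_k(m) = zeta_3^(k*m) for k = 0,...,2. Row orthogonality: sum_m chi_k(m) conj(chi_l(m)) = 3 * [k = l].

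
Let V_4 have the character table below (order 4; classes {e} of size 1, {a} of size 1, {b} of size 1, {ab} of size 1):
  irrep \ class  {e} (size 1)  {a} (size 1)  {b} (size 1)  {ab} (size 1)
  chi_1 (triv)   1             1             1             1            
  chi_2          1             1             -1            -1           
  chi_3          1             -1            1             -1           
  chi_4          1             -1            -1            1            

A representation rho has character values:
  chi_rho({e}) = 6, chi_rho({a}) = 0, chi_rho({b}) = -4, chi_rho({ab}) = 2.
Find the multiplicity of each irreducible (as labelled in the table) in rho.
Multiplicities: chi_1: 1, chi_2: 2, chi_3: 0, chi_4: 3.

Proof sketch: Use <chi_rho, chi> = (1/|G|) sum_C |C| * chi_rho(C) * conj(chi(C)) with |G| = 4 for each irreducible chi in the table:
  <chi_rho, chi_1> = (1/4)[1*(6)*conj(1) + 1*(0)*conj(1) + 1*(-4)*conj(1) + 1*(2)*conj(1)]
      = (1/4)[(6) + (0) + (-4) + (2)] = 4/4 = 1
  <chi_rho, chi_2> = (1/4)[1*(6)*conj(1) + 1*(0)*conj(1) + 1*(-4)*conj(-1) + 1*(2)*conj(-1)]
      = (1/4)[(6) + (0) + (4) + (-2)] = 8/4 = 2
  <chi_rho, chi_3> = (1/4)[1*(6)*conj(1) + 1*(0)*conj(-1) + 1*(-4)*conj(1) + 1*(2)*conj(-1)]
      = (1/4)[(6) + (0) + (-4) + (-2)] = 0/4 = 0
  <chi_rho, chi_4> = (1/4)[1*(6)*conj(1) + 1*(0)*conj(-1) + 1*(-4)*conj(-1) + 1*(2)*conj(1)]
      = (1/4)[(6) + (0) + (4) + (2)] = 12/4 = 3
Dimension check: dim(rho) = sum (mult * dim) = 1*1 + 2*1 + 0*1 + 3*1 = 6 = chi_rho(e) = 6.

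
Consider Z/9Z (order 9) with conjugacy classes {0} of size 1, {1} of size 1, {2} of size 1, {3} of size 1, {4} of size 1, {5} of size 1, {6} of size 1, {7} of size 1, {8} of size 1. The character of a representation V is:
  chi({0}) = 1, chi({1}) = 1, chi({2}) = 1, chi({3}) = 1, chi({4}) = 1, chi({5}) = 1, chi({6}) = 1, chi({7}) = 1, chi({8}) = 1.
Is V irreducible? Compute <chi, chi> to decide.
Irreducible: <chi, chi> = 1.

Solution. <chi, chi> = (1/|G|) sum_C |C| * |chi(C)|^2 = (1/9)[1*|1|^2 + 1*|1|^2 + 1*|1|^2 + 1*|1|^2 + 1*|1|^2 + 1*|1|^2 + 1*|1|^2 + 1*|1|^2 + 1*|1|^2]
  = (1/9)[(1) + (1) + (1) + (1) + (1) + (1) + (1) + (1) + (1)] = 9/9 = 1.
(Exp terms are combined using exp(i*s)*conj(exp(i*t)) = exp(i*(s-t)), and sums of them are collapsed using the identity that for every m > 1 the m distinct m-th roots of unity sum to 0, e.g. 1 + exp(2*I*pi/3) + exp(-2*I*pi/3) = 0.)
A character is irreducible iff <chi, chi> = 1, so this representation is irreducible.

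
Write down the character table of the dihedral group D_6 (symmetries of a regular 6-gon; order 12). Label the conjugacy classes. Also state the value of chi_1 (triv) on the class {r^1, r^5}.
Conjugacy classes: {e} of size 1, {r^3} of size 1, {r^1, r^5} of size 2, {r^2, r^4} of size 2, {s, sr^2, ...} of size 3, {sr, sr^3, ...} of size 3.
Character table:
  irrep \ class              {e} (size 1)  {r^3} (size 1)  {r^1, r^5} (size 2)  {r^2, r^4} (size 2)  {s, sr^2, ...} (size 3)  {sr, sr^3, ...} (size 3)
  chi_1 (triv)               1             1               1                    1                    1                        1                       
  chi_2 (sign: r->1, s->-1)  1             1               1                    1                    -1                       -1                      
  chi_3 (r->-1, s->1)        1             -1              -1                   1                    1                        -1                      
  chi_4 (r->-1, s->-1)       1             -1              -1                   1                    -1                       1                       
  chi_5 (2d, j=1)            2             -2              1                    -1                   0                        0                       
  chi_6 (2d, j=2)            2             2               -1                   -1                   0                        0                       

Spot check: chi_1 (triv) on {r^1, r^5} = 1.

Working: D_6 has order 2*6 = 12 with 6 conjugacy classes, hence 6 irreducibles. Sum of squared dims 1 + 1 + 1 + 1 + 4 + 4 = 12 = |G|. Linear characters come from the abelianisation; the 2-dimensional irreps have character r^k -> 2*cos(2*pi*j*k/6), reflections -> 0.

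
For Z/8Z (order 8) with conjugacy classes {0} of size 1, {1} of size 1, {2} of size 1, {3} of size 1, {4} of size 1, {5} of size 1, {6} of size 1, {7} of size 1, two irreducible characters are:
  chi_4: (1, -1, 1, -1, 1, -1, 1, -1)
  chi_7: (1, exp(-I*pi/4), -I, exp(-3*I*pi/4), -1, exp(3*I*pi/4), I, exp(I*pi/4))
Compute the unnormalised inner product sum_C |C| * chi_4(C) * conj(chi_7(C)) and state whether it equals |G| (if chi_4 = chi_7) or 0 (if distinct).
Sum = 0; so <chi_4, chi_7> = 0 (distinct irreducibles are orthogonal).

Details: Compute term by term over conjugacy classes (|C| * chi_4(C) * conj(chi_7(C))):
  1*(1)*conj(1) + 1*(-1)*conj(exp(-I*pi/4)) + 1*(1)*conj(-I) + 1*(-1)*conj(exp(-3*I*pi/4)) + 1*(1)*conj(-1) + 1*(-1)*conj(exp(3*I*pi/4)) + 1*(1)*conj(I) + 1*(-1)*conj(exp(I*pi/4))
  = (1) + (-exp(I*pi/4)) + (I) + (-exp(3*I*pi/4)) + (-1) + (-exp(-3*I*pi/4)) + (-I) + (-exp(-I*pi/4))
  = 0.
(Exp terms are combined using exp(i*s)*conj(exp(i*t)) = exp(i*(s-t)), and sums of them are collapsed using the identity that for every m > 1 the m distinct m-th roots of unity sum to 0, e.g. 1 + exp(2*I*pi/3) + exp(-2*I*pi/3) = 0.)
Dividing by |G| = 8 gives 0/8 = 0, matching the row-orthogonality relation <chi_4, chi_7> = [chi_4 = chi_7].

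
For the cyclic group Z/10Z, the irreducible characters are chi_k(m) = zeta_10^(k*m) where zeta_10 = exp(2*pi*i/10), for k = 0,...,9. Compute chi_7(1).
chi_7(1) = zeta_10^7 = exp(-3*I*pi/5)

Working: chi_7(1) = zeta_10^(7*1) = zeta_10^7. Since zeta_10^10 = 1, this equals zeta_10^7 = exp(2*pi*i*7/10) = exp(-3*I*pi/5).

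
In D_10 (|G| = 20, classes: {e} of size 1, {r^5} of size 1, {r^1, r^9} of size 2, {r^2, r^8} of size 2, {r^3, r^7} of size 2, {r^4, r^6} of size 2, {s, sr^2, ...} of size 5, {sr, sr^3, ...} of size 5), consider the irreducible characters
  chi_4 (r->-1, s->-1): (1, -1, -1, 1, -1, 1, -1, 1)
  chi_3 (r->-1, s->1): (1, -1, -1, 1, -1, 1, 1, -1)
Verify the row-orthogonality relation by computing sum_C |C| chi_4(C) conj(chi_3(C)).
Sum = 0; so <chi_4, chi_3> = 0 (distinct irreducibles are orthogonal).

Proof sketch: Compute term by term over conjugacy classes (|C| * chi_4(C) * conj(chi_3(C))):
  1*(1)*conj(1) + 1*(-1)*conj(-1) + 2*(-1)*conj(-1) + 2*(1)*conj(1) + 2*(-1)*conj(-1) + 2*(1)*conj(1) + 5*(-1)*conj(1) + 5*(1)*conj(-1)
  = (1) + (1) + (2) + (2) + (2) + (2) + (-5) + (-5)
  = 0.
Dividing by |G| = 20 gives 0/20 = 0, matching the row-orthogonality relation <chi_4, chi_3> = [chi_4 = chi_3].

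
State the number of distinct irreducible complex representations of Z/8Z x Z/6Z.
48

Explanation: The number of irreducible complex representations of a finite group equals its number of conjugacy classes. Z/8Z x Z/6Z is abelian of order 48, so every element is its own conjugacy class: 48 classes, so Z/8Z x Z/6Z (order 48) has exactly 48 irreducible complex representations.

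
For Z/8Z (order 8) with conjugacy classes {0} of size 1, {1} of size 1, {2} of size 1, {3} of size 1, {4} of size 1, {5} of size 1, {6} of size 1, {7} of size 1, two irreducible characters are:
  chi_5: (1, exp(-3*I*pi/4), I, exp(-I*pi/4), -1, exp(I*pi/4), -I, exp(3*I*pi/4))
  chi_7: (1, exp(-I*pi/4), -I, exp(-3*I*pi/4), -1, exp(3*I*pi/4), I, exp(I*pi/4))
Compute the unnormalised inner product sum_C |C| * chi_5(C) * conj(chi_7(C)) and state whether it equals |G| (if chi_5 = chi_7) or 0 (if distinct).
Sum = 0; so <chi_5, chi_7> = 0 (distinct irreducibles are orthogonal).

Derivation: Compute term by term over conjugacy classes (|C| * chi_5(C) * conj(chi_7(C))):
  1*(1)*conj(1) + 1*(exp(-3*I*pi/4))*conj(exp(-I*pi/4)) + 1*(I)*conj(-I) + 1*(exp(-I*pi/4))*conj(exp(-3*I*pi/4)) + 1*(-1)*conj(-1) + 1*(exp(I*pi/4))*conj(exp(3*I*pi/4)) + 1*(-I)*conj(I) + 1*(exp(3*I*pi/4))*conj(exp(I*pi/4))
  = (1) + (-I) + (-1) + (I) + (1) + (-I) + (-1) + (I)
  = 0.
(Exp terms are combined using exp(i*s)*conj(exp(i*t)) = exp(i*(s-t)), and sums of them are collapsed using the identity that for every m > 1 the m distinct m-th roots of unity sum to 0, e.g. 1 + exp(2*I*pi/3) + exp(-2*I*pi/3) = 0.)
Dividing by |G| = 8 gives 0/8 = 0, matching the row-orthogonality relation <chi_5, chi_7> = [chi_5 = chi_7].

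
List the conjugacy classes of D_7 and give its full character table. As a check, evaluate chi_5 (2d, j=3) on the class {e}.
Conjugacy classes: {e} of size 1, {r^1, r^6} of size 2, {r^2, r^5} of size 2, {r^3, r^4} of size 2, {s, sr, ..., sr^6} of size 7.
Character table:
  irrep \ class              {e} (size 1)  {r^1, r^6} (size 2)  {r^2, r^5} (size 2)  {r^3, r^4} (size 2)  {s, sr, ..., sr^6} (size 7)
  chi_1 (triv)               1             1                    1                    1                    1                          
  chi_2 (sign: r->1, s->-1)  1             1                    1                    1                    -1                         
  chi_3 (2d, j=1)            2             2*cos(2*pi/7)        -2*cos(3*pi/7)       -2*cos(pi/7)         0                          
  chi_4 (2d, j=2)            2             -2*cos(3*pi/7)       -2*cos(pi/7)         2*cos(2*pi/7)        0                          
  chi_5 (2d, j=3)            2             -2*cos(pi/7)         2*cos(2*pi/7)        -2*cos(3*pi/7)       0                          

Spot check: chi_5 (2d, j=3) on {e} = 2.

Proof sketch: D_7 has order 2*7 = 14 with 5 conjugacy classes, hence 5 irreducibles. Sum of squared dims 1 + 1 + 4 + 4 + 4 = 14 = |G|. Linear characters come from the abelianisation; the 2-dimensional irreps have character r^k -> 2*cos(2*pi*j*k/7), reflections -> 0.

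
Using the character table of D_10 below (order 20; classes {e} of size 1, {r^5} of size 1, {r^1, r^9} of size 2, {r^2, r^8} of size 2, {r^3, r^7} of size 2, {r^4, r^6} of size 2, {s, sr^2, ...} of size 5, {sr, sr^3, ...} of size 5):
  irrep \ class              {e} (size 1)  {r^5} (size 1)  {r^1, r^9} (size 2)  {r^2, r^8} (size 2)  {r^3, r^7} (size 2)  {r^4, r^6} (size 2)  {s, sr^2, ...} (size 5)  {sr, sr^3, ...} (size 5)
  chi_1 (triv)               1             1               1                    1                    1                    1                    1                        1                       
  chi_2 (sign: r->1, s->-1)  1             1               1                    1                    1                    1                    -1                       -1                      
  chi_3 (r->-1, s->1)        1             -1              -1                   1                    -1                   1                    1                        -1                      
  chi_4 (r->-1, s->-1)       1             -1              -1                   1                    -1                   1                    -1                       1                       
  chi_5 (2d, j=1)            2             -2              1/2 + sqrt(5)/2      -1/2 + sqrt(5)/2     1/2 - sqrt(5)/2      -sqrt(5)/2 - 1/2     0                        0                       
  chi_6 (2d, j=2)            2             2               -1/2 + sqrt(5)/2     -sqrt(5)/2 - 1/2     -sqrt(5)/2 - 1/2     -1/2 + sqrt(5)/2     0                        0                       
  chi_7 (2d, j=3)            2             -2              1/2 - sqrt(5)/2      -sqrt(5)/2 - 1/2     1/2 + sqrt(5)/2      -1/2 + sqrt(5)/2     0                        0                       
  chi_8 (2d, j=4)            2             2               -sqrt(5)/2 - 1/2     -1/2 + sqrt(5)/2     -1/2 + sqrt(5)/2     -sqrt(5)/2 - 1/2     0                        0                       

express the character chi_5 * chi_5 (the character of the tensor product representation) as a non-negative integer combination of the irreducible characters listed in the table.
chi_5 tensor chi_5 = chi_1 + chi_2 + chi_6 (all other irreducibles have multiplicity 0).

Why: The character of a tensor product is the pointwise product (chi_5 * chi_5)(C) = chi_5(C) * chi_5(C):
  {e}: (2)*(2), {r^5}: (-2)*(-2), {r^1, r^9}: (1/2 + sqrt(5)/2)*(1/2 + sqrt(5)/2), {r^2, r^8}: (-1/2 + sqrt(5)/2)*(-1/2 + sqrt(5)/2), {r^3, r^7}: (1/2 - sqrt(5)/2)*(1/2 - sqrt(5)/2), {r^4, r^6}: (-sqrt(5)/2 - 1/2)*(-sqrt(5)/2 - 1/2), {s, sr^2, ...}: (0)*(0), {sr, sr^3, ...}: (0)*(0)
so (chi_5 * chi_5) takes values
  {e} -> 4, {r^5} -> 4, {r^1, r^9} -> sqrt(5)/2 + 3/2, {r^2, r^8} -> 3/2 - sqrt(5)/2, {r^3, r^7} -> 3/2 - sqrt(5)/2, {r^4, r^6} -> sqrt(5)/2 + 3/2, {s, sr^2, ...} -> 0, {sr, sr^3, ...} -> 0.
Now take the inner product of this character with each irreducible chi from the table, <chi_5*chi_5, chi> = (1/20) sum_C |C| (chi_5*chi_5)(C) conj(chi(C)):
  <chi_5*chi_5, chi_1> = (1/20)[1*(4)*conj(1) + 1*(4)*conj(1) + 2*(sqrt(5)/2 + 3/2)*conj(1) + 2*(3/2 - sqrt(5)/2)*conj(1) + 2*(3/2 - sqrt(5)/2)*conj(1) + 2*(sqrt(5)/2 + 3/2)*conj(1) + 5*(0)*conj(1) + 5*(0)*conj(1)]
      = (1/20)[(4) + (4) + (sqrt(5) + 3) + (3 - sqrt(5)) + (3 - sqrt(5)) + (sqrt(5) + 3) + (0) + (0)] = 20/20 = 1
  <chi_5*chi_5, chi_2> = (1/20)[1*(4)*conj(1) + 1*(4)*conj(1) + 2*(sqrt(5)/2 + 3/2)*conj(1) + 2*(3/2 - sqrt(5)/2)*conj(1) + 2*(3/2 - sqrt(5)/2)*conj(1) + 2*(sqrt(5)/2 + 3/2)*conj(1) + 5*(0)*conj(-1) + 5*(0)*conj(-1)]
      = (1/20)[(4) + (4) + (sqrt(5) + 3) + (3 - sqrt(5)) + (3 - sqrt(5)) + (sqrt(5) + 3) + (0) + (0)] = 20/20 = 1
  <chi_5*chi_5, chi_3> = (1/20)[1*(4)*conj(1) + 1*(4)*conj(-1) + 2*(sqrt(5)/2 + 3/2)*conj(-1) + 2*(3/2 - sqrt(5)/2)*conj(1) + 2*(3/2 - sqrt(5)/2)*conj(-1) + 2*(sqrt(5)/2 + 3/2)*conj(1) + 5*(0)*conj(1) + 5*(0)*conj(-1)]
      = (1/20)[(4) + (-4) + (-3 - sqrt(5)) + (3 - sqrt(5)) + (-3 + sqrt(5)) + (sqrt(5) + 3) + (0) + (0)] = 0/20 = 0
  <chi_5*chi_5, chi_4> = (1/20)[1*(4)*conj(1) + 1*(4)*conj(-1) + 2*(sqrt(5)/2 + 3/2)*conj(-1) + 2*(3/2 - sqrt(5)/2)*conj(1) + 2*(3/2 - sqrt(5)/2)*conj(-1) + 2*(sqrt(5)/2 + 3/2)*conj(1) + 5*(0)*conj(-1) + 5*(0)*conj(1)]
      = (1/20)[(4) + (-4) + (-3 - sqrt(5)) + (3 - sqrt(5)) + (-3 + sqrt(5)) + (sqrt(5) + 3) + (0) + (0)] = 0/20 = 0
  <chi_5*chi_5, chi_5> = (1/20)[1*(4)*conj(2) + 1*(4)*conj(-2) + 2*(sqrt(5)/2 + 3/2)*conj(1/2 + sqrt(5)/2) + 2*(3/2 - sqrt(5)/2)*conj(-1/2 + sqrt(5)/2) + 2*(3/2 - sqrt(5)/2)*conj(1/2 - sqrt(5)/2) + 2*(sqrt(5)/2 + 3/2)*conj(-sqrt(5)/2 - 1/2) + 5*(0)*conj(0) + 5*(0)*conj(0)]
      = (1/20)[(8) + (-8) + (4 + 2*sqrt(5)) + (-4 + 2*sqrt(5)) + (4 - 2*sqrt(5)) + (-2*sqrt(5) - 4) + (0) + (0)] = 0/20 = 0
  <chi_5*chi_5, chi_6> = (1/20)[1*(4)*conj(2) + 1*(4)*conj(2) + 2*(sqrt(5)/2 + 3/2)*conj(-1/2 + sqrt(5)/2) + 2*(3/2 - sqrt(5)/2)*conj(-sqrt(5)/2 - 1/2) + 2*(3/2 - sqrt(5)/2)*conj(-sqrt(5)/2 - 1/2) + 2*(sqrt(5)/2 + 3/2)*conj(-1/2 + sqrt(5)/2) + 5*(0)*conj(0) + 5*(0)*conj(0)]
      = (1/20)[(8) + (8) + (1 + sqrt(5)) + (1 - sqrt(5)) + (1 - sqrt(5)) + (1 + sqrt(5)) + (0) + (0)] = 20/20 = 1
  <chi_5*chi_5, chi_7> = (1/20)[1*(4)*conj(2) + 1*(4)*conj(-2) + 2*(sqrt(5)/2 + 3/2)*conj(1/2 - sqrt(5)/2) + 2*(3/2 - sqrt(5)/2)*conj(-sqrt(5)/2 - 1/2) + 2*(3/2 - sqrt(5)/2)*conj(1/2 + sqrt(5)/2) + 2*(sqrt(5)/2 + 3/2)*conj(-1/2 + sqrt(5)/2) + 5*(0)*conj(0) + 5*(0)*conj(0)]
      = (1/20)[(8) + (-8) + (-sqrt(5) - 1) + (1 - sqrt(5)) + (-1 + sqrt(5)) + (1 + sqrt(5)) + (0) + (0)] = 0/20 = 0
  <chi_5*chi_5, chi_8> = (1/20)[1*(4)*conj(2) + 1*(4)*conj(2) + 2*(sqrt(5)/2 + 3/2)*conj(-sqrt(5)/2 - 1/2) + 2*(3/2 - sqrt(5)/2)*conj(-1/2 + sqrt(5)/2) + 2*(3/2 - sqrt(5)/2)*conj(-1/2 + sqrt(5)/2) + 2*(sqrt(5)/2 + 3/2)*conj(-sqrt(5)/2 - 1/2) + 5*(0)*conj(0) + 5*(0)*conj(0)]
      = (1/20)[(8) + (8) + (-2*sqrt(5) - 4) + (-4 + 2*sqrt(5)) + (-4 + 2*sqrt(5)) + (-2*sqrt(5) - 4) + (0) + (0)] = 0/20 = 0
Hence the multiplicities are chi_1: 1, chi_2: 1, chi_6: 1. Dimension check: dim(chi_5)*dim(chi_5) = 2*2 = 4 and sum (mult * dim) = 1*1 + 1*1 + 1*2 = 4.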